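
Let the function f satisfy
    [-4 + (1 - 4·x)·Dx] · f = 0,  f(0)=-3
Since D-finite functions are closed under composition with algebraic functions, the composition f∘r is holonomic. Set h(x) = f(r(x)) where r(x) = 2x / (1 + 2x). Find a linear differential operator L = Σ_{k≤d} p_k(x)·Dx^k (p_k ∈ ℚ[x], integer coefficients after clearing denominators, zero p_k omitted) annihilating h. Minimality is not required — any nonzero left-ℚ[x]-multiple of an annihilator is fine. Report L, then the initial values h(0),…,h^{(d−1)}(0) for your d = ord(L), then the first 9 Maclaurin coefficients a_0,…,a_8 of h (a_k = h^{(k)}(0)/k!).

L = 8 + (-1 + 4·x + 12·x^2)·Dx  (order 1).
h: a_k = -3, -24, -144, -864, -5184, -31104, -186624, -1119744, -6718464, …
ICs: h(0) = -3.

f: a_k = -3, -12, -48, -192, -768, -3072, -12288, -49152, -196608, …
L₀ from L_f via x↦r, Dx↦r'^{-1}Dx.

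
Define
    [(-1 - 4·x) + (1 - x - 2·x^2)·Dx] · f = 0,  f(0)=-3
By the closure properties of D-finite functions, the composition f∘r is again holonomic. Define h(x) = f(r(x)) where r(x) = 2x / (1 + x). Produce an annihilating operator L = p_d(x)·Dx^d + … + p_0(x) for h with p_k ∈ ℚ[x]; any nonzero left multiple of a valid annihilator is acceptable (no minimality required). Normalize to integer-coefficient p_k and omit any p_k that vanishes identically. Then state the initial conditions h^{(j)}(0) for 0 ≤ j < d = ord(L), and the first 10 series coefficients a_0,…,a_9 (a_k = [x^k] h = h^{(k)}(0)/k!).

L = (2 + 18·x) + (-1 - x + 9·x^2 + 9·x^3)·Dx  (order 1).
h: a_k = -3, -6, -30, -54, -270, -486, -2430, -4374, -21870, -39366, …
ICs: h(0) = -3.

f: a_k = -3, -3, -9, -15, -33, -63, -129, -255, -513, -1023, …
Change of var in L_f (x↦r) gives L₀.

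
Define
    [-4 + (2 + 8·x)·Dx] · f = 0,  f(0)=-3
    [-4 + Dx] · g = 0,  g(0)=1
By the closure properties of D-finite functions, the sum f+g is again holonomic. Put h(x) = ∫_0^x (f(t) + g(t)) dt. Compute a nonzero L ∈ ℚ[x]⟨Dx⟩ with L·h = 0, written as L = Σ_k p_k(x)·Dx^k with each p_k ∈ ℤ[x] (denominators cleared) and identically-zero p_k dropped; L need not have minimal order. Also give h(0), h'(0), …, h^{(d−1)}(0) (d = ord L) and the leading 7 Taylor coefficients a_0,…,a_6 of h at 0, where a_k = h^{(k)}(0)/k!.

L = (24 + 64·x)·Dx + (-10 - 64·x - 128·x^2)·Dx^2 + (1 + 12·x + 32·x^2)·Dx^3  (order 3).
h: a_k = 0, -2, -1, 14/3, -1/3, 122/15, -566/45, …
ICs: h(0) = 0, h′(0) = -2, h′′(0) = -2.

f: a_k = -3, -6, 6, -12, 30, -84, 252, …
g: a_k = 1, 4, 8, 32/3, 32/3, 128/15, 256/45, …
L₀ := lclm(L_f,L_g); ord L₀ ≤ 1+1.
Integrate: L := L₀·Dx.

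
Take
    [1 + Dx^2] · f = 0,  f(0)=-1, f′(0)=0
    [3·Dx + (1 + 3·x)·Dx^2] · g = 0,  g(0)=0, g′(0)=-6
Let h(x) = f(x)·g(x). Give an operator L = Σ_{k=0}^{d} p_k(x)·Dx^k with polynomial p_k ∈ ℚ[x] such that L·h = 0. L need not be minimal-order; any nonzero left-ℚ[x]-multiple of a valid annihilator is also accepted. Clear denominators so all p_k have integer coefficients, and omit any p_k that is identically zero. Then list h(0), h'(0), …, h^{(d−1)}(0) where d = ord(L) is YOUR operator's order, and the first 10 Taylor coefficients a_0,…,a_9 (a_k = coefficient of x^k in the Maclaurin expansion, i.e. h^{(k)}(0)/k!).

f: a_k = -1, 0, 1/2, 0, -1/24, 0, 1/720, 0, -1/40320, 0, …
g: a_k = 0, -6, 9, -18, 81/2, -486/5, 243, -4374/7, 6561/4, -4374, …
L₀ := L_f ⊗_s L_g (sym. prod.), ord ≤ 4.
L = (-203 - 222·x - 189·x^2 + 432·x^3 + 324·x^4) + (-84 - 108·x + 648·x^2 + 648·x^3)·Dx + (-208 - 228·x - 54·x^2 + 864·x^3 + 648·x^4)·Dx^2 + (-84 - 108·x + 648·x^2 + 648·x^3)·Dx^3 + (-5 - 6·x + 135·x^2 + 432·x^3 + 324·x^4)·Dx^4  (order 4).
h: a_k = 0, 6, -9, 15, -36, 1769/20, -1785/8, 484679/840, -60817/40, 27320809/6720, …
ICs: h(0) = 0, h′(0) = 6, h′′(0) = -18, h′′′(0) = 90.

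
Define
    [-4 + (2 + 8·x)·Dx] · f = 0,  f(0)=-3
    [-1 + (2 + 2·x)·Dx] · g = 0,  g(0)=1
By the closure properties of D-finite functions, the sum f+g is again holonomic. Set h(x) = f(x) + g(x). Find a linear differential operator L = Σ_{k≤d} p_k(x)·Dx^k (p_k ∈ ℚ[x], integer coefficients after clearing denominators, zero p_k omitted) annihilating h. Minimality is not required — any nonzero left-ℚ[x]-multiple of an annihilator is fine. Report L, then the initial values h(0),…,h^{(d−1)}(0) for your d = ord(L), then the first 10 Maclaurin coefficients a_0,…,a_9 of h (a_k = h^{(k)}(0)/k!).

f: a_k = -3, -6, 6, -12, 30, -84, 252, -792, 2574, -8580, …
g: a_k = 1, 1/2, -1/8, 1/16, -5/128, 7/256, -21/1024, 33/2048, -429/32768, 715/65536, …
Sum ⇒ L₀ = lclm(L_f,L_g) in ℚ(x)⟨Dx⟩.
L = -2 + (5 + 8·x)·Dx + (2 + 10·x + 8·x^2)·Dx^2  (order 2).
h: a_k = -2, -11/2, 47/8, -191/16, 3835/128, -21497/256, 258027/1024, -1621983/2048, 84344403/32768, -562298165/65536, …
ICs: h(0) = -2, h′(0) = -11/2.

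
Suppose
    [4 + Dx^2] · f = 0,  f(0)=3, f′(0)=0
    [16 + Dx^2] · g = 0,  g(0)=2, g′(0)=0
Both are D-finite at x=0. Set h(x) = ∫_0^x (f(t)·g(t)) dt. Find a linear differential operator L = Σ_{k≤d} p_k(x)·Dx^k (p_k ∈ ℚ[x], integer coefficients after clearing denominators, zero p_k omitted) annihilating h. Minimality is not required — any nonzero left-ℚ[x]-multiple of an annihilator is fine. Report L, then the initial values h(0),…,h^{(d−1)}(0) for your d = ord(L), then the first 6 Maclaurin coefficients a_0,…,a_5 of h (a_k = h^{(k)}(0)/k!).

L = 144·Dx + 40·Dx^3 + Dx^5  (order 5).
h: a_k = 0, 6, 0, -20, 0, 164/5, …
ICs: h(0) = 0, h′(0) = 6, h′′(0) = 0, h′′′(0) = -120, h′′′′(0) = 0.

f: a_k = 3, 0, -6, 0, 2, 0, …
g: a_k = 2, 0, -16, 0, 64/3, 0, …
Product ⇒ symmetric product L₀, ord ≤ 4.
h=∫₀ˣh₀: take L = L₀·Dx.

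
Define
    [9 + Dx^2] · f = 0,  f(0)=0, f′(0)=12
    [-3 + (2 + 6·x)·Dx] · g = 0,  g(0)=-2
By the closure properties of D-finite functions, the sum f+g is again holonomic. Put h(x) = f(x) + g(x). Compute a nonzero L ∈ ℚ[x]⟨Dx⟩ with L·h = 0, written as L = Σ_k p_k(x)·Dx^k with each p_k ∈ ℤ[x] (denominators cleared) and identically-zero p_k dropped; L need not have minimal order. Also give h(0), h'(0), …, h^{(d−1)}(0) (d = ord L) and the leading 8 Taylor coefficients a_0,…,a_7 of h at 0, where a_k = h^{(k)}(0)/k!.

f: a_k = 0, 12, 0, -18, 0, 81/10, 0, -243/140, …
g: a_k = -2, -3, 9/4, -27/8, 405/64, -1701/128, 15309/512, -72171/1024, …
f+g: L₀ = lclm(L_f,L_g), ord ≤ 2+1.
L = (-63 - 216·x - 324·x^2) + (18 + 198·x + 648·x^2 + 648·x^3)·Dx + (-7 - 24·x - 36·x^2)·Dx^2 + (2 + 22·x + 72·x^2 + 72·x^3)·Dx^3  (order 3).
h: a_k = -2, 9, 9/4, -171/8, 405/64, -3321/640, 15309/512, -2588193/35840, …
ICs: h(0) = -2, h′(0) = 9, h′′(0) = 9/2.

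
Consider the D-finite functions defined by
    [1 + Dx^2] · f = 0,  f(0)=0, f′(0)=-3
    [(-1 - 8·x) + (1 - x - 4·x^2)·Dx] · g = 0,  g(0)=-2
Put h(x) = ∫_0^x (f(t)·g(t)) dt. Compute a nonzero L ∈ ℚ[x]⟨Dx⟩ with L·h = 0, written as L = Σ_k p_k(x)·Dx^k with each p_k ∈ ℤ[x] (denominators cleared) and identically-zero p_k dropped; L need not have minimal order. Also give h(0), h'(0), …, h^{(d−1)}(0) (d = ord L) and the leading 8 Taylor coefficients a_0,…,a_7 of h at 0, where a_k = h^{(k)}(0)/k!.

f: a_k = 0, -3, 0, 1/2, 0, -1/40, 0, 1/1680, …
g: a_k = -2, -2, -10, -18, -58, -130, -362, -882, …
L₀ := L_f ⊗_s L_g (sym. prod.), ord ≤ 2.
∫: right-multiply L₀ by Dx.
L = (7 + x + 4·x^2)·Dx + (2 + 16·x)·Dx^2 + (-1 + x + 4·x^2)·Dx^3  (order 3).
h: a_k = 0, 0, 3, 2, 29/4, 53/5, 1127/40, 7621/140, …
ICs: h(0) = 0, h′(0) = 0, h′′(0) = 6.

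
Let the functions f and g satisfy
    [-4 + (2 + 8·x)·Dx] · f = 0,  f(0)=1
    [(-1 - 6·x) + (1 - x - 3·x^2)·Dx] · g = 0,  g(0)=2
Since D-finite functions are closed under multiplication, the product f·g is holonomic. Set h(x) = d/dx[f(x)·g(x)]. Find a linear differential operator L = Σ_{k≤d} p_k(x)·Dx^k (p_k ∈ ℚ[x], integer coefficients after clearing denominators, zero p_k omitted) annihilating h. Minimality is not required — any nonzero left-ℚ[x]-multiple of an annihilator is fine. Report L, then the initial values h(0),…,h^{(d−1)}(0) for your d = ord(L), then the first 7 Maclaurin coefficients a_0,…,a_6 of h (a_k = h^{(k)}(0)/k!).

f: a_k = 1, 2, -2, 4, -10, 28, -84, …
g: a_k = 2, 2, 8, 14, 38, 80, 194, …
Sym-product of L_f,L_g gives L₀ (≤ ord 1).
Derive L from L₀ (diff closure).
L = (8 + 126·x + 390·x^2 + 480·x^3 + 540·x^4) + (-3 - 17·x - 21·x^2 + 38·x^3 + 222·x^4 + 216·x^5)·Dx  (order 1).
h: a_k = 6, 16, 102, 152, 980, 852, 8806, …
ICs: h(0) = 6.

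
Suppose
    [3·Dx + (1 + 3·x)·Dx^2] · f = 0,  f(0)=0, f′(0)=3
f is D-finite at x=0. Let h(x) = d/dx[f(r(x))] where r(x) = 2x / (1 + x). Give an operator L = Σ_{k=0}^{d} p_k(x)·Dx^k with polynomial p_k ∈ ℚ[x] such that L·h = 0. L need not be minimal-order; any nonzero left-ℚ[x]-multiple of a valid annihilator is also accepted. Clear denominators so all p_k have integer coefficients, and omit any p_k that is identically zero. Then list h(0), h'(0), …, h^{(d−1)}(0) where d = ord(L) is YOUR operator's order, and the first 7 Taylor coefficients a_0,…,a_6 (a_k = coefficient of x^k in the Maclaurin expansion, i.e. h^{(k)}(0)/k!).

L = (8 + 14·x) + (1 + 8·x + 7·x^2)·Dx  (order 1).
h: a_k = 6, -48, 342, -2400, 16806, -117648, 823542, …
ICs: h(0) = 6.

f: a_k = 0, 3, -9/2, 9, -81/4, 243/5, -243/2, …
Change of var in L_f (x↦r) gives L₀.
Differentiate: ansatz ord ≤ ord L₀ ⇒ L.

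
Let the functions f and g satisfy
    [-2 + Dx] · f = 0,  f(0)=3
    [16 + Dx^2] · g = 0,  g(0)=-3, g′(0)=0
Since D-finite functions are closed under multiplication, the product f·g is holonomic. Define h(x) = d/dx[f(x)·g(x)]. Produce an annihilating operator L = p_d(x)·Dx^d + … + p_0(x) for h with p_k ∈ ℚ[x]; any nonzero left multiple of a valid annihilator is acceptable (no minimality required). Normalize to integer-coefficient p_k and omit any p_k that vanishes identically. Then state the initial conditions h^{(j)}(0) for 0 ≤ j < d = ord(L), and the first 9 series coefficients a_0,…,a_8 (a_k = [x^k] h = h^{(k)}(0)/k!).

L = 20 - 4·Dx + Dx^2  (order 2).
h: a_k = -18, 108, 396, 168, -492, -2808/5, -232/5, 8432/35, 4796/35, …
ICs: h(0) = -18, h′(0) = 108.

f: a_k = 3, 6, 6, 4, 2, 4/5, 4/15, 8/105, 2/105, …
g: a_k = -3, 0, 24, 0, -32, 0, 256/15, 0, -512/105, …
Sym-product of L_f,L_g gives L₀ (≤ ord 2).
h=h₀': d/dx-closure on L₀ ⇒ L.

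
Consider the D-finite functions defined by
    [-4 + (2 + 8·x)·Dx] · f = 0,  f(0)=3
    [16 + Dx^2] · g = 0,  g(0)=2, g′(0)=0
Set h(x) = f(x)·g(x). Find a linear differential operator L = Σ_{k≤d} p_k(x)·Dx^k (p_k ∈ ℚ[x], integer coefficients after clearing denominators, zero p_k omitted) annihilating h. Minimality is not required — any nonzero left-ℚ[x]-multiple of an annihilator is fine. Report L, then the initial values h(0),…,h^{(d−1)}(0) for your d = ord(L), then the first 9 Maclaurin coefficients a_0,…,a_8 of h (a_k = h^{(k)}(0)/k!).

f: a_k = 3, 6, -6, 12, -30, 84, -252, 792, -2574, …
g: a_k = 2, 0, -16, 0, 64/3, 0, -512/45, 0, 1024/315, …
L₀ := L_f ⊗_s L_g (sym. prod.), ord ≤ 2.
L = (28 + 128·x + 256·x^2) + (-4 - 16·x)·Dx + (1 + 8·x + 16·x^2)·Dx^2  (order 2).
h: a_k = 6, 12, -60, -72, 100, 104, -2792/15, 6416/15, -176188/105, …
ICs: h(0) = 6, h′(0) = 12.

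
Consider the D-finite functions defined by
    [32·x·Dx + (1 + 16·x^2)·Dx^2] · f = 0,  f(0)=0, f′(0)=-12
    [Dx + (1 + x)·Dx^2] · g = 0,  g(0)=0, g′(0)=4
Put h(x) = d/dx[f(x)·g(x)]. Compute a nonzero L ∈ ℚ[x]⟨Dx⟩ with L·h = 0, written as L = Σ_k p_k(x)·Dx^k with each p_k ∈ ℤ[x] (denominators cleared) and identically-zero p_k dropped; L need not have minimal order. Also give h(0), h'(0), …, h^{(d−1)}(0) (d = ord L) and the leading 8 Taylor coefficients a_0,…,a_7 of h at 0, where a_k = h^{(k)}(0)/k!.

L = (4224 + 8384·x + 204800·x^2 + 531456·x^3 + 491520·x^4 + 212992·x^5 + 262144·x^7) + (4098 + 28864·x + 258368·x^2 + 1045504·x^3 + 1798144·x^4 + 1523712·x^5 + 573440·x^6 + 786432·x^7 + 917504·x^8)·Dx + (132 + 8644·x + 37632·x^2 + 196032·x^3 + 614400·x^4 + 955392·x^5 + 786432·x^6 + 540672·x^7 + 786432·x^8 + 524288·x^9)·Dx^2 + (65 + 258·x + 2497·x^2 + 8576·x^3 + 30336·x^4 + 76800·x^5 + 118272·x^6 + 98304·x^7 + 98304·x^8 + 131072·x^9 + 65536·x^10)·Dx^3  (order 3).
h: a_k = 0, -96, 72, 960, -580, -71456/5, 41048/5, 218496, …
ICs: h(0) = 0, h′(0) = -96, h′′(0) = 144.

f: a_k = 0, -12, 0, 64, 0, -3072/5, 0, 49152/7, …
g: a_k = 0, 4, -2, 4/3, -1, 4/5, -2/3, 4/7, …
L₀ := L_f ⊗_s L_g (sym. prod.), ord ≤ 4.
h₀' ⇒ L via d/dx closure of L₀.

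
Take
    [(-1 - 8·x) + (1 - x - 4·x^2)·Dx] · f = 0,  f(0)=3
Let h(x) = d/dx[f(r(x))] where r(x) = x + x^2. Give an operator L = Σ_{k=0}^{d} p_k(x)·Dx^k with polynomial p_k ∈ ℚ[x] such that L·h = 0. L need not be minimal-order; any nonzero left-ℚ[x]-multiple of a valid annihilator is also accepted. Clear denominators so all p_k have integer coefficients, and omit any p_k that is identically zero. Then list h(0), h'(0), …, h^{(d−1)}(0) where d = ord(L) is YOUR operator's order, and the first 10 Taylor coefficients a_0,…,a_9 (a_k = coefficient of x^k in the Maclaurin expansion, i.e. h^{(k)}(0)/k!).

L = (12 + 78·x + 246·x^2 + 656·x^3 + 1128·x^4 + 960·x^5 + 320·x^6) + (-1 - 9·x - 9·x^2 + 66·x^3 + 220·x^4 + 312·x^5 + 224·x^6 + 64·x^7)·Dx  (order 1).
h: a_k = 3, 36, 171, 732, 3120, 12402, 48153, 183504, 687285, 2543550, …
ICs: h(0) = 3.

f: a_k = 3, 3, 15, 27, 87, 195, 543, 1323, 3495, 8787, …
f∘r: x↦r, Dx↦Dx/r' in L_f ⇒ L₀.
Differentiate: ansatz ord ≤ ord L₀ ⇒ L.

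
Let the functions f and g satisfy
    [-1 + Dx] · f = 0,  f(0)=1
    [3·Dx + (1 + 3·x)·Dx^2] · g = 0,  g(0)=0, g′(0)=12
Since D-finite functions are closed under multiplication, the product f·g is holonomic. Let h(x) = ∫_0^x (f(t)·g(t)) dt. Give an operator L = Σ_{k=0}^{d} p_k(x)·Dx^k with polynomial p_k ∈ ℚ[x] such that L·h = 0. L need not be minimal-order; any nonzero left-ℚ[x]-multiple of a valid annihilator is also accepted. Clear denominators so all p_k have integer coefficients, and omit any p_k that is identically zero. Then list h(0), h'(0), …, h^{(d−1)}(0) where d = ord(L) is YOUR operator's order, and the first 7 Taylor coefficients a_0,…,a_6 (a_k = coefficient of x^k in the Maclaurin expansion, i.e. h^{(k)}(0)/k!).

L = (-2 + 3·x)·Dx + (1 - 6·x)·Dx^2 + (1 + 3·x)·Dx^3  (order 3).
h: a_k = 0, 0, 6, -2, 6, -52/5, 1289/60, …
ICs: h(0) = 0, h′(0) = 0, h′′(0) = 12.

f: a_k = 1, 1, 1/2, 1/6, 1/24, 1/120, 1/720, …
g: a_k = 0, 12, -18, 36, -81, 972/5, -486, …
h₀=f·g: eliminate ⇒ L₀, order ≤ 1·2.
∫: right-multiply L₀ by Dx.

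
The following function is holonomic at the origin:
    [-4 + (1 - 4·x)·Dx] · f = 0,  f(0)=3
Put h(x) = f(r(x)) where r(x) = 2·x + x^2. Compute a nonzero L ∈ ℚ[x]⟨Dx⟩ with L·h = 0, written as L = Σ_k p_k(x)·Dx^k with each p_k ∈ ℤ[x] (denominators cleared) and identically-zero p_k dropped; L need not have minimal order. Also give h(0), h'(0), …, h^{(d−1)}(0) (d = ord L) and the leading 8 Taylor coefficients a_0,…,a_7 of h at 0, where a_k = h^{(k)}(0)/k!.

f: a_k = 3, 12, 48, 192, 768, 3072, 12288, 49152, …
h₀=f(r): pull back L_f along r ⇒ L₀.
L = (8 + 8·x) + (-1 + 8·x + 4·x^2)·Dx  (order 1).
h: a_k = 3, 24, 204, 1728, 14640, 124032, 1050816, 8902656, …
ICs: h(0) = 3.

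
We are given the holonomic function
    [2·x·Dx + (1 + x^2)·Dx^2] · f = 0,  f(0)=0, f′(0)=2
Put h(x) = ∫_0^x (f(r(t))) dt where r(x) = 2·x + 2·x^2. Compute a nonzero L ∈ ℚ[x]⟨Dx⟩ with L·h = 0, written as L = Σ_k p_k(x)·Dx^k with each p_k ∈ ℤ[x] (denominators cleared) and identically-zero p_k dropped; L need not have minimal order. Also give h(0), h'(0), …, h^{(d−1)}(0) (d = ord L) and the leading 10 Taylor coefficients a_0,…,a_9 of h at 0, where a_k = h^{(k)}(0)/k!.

L = (-2 + 8·x + 32·x^2 + 48·x^3 + 24·x^4)·Dx^2 + (1 + 2·x + 4·x^2 + 16·x^3 + 20·x^4 + 8·x^5)·Dx^3  (order 3).
h: a_k = 0, 0, 2, 4/3, -4/3, -16/5, -8/15, 176/21, 80/7, -128/9, …
ICs: h(0) = 0, h′(0) = 0, h′′(0) = 4.

f: a_k = 0, 2, 0, -2/3, 0, 2/5, 0, -2/7, 0, 2/9, …
f∘r: x↦r, Dx↦Dx/r' in L_f ⇒ L₀.
h=∫₀ˣh₀: take L = L₀·Dx.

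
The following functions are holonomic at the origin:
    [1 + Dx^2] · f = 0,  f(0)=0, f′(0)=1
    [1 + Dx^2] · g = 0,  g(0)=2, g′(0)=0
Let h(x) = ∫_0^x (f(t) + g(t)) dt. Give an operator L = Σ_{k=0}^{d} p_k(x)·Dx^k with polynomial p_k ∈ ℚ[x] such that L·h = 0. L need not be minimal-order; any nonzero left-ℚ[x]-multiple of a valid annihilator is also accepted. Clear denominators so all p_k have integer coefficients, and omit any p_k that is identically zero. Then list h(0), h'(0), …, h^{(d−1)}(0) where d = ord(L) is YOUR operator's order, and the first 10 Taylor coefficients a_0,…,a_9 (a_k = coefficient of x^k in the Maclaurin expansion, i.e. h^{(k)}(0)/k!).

f: a_k = 0, 1, 0, -1/6, 0, 1/120, 0, -1/5040, 0, 1/362880, …
g: a_k = 2, 0, -1, 0, 1/12, 0, -1/360, 0, 1/20160, 0, …
L₀ := lclm(L_f,L_g); ord L₀ ≤ 2+2.
h=∫h₀ ⇒ L = L₀·Dx.
L = Dx + Dx^3  (order 3).
h: a_k = 0, 2, 1/2, -1/3, -1/24, 1/60, 1/720, -1/2520, -1/40320, 1/181440, …
ICs: h(0) = 0, h′(0) = 2, h′′(0) = 1.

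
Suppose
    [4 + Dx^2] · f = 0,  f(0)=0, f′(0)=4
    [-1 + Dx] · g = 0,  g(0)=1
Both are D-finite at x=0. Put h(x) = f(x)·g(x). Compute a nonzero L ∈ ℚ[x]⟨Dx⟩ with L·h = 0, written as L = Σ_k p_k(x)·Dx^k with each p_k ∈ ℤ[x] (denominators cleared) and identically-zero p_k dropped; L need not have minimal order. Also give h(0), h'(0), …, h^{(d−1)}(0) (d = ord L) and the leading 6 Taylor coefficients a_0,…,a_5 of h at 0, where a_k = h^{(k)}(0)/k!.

f: a_k = 0, 4, 0, -8/3, 0, 8/15, …
g: a_k = 1, 1, 1/2, 1/6, 1/24, 1/120, …
f·g: L₀ = L_f ⊗_s L_g, ord ≤ 2·1.
L = 5 - 2·Dx + Dx^2  (order 2).
h: a_k = 0, 4, 4, -2/3, -2, -19/30, …
ICs: h(0) = 0, h′(0) = 4.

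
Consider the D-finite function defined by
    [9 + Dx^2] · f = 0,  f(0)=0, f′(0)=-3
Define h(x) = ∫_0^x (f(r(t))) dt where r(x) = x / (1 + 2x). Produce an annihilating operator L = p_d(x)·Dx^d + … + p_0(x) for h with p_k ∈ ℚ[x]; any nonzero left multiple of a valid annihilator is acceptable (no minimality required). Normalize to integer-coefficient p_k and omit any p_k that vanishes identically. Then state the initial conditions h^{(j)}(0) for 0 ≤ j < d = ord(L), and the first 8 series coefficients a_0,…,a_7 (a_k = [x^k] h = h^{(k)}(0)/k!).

f: a_k = 0, -3, 0, 9/2, 0, -81/40, 0, 243/560, …
Substitute x→r, Dx→(1/r')Dx; clear ⇒ L₀.
h=∫h₀ ⇒ L = L₀·Dx.
L = 9·Dx + (4 + 24·x + 48·x^2 + 32·x^3)·Dx^2 + (1 + 8·x + 24·x^2 + 32·x^3 + 16·x^4)·Dx^3  (order 3).
h: a_k = 0, 0, -3/2, 2, -15/8, -3/5, 773/80, -975/28, …
ICs: h(0) = 0, h′(0) = 0, h′′(0) = -3.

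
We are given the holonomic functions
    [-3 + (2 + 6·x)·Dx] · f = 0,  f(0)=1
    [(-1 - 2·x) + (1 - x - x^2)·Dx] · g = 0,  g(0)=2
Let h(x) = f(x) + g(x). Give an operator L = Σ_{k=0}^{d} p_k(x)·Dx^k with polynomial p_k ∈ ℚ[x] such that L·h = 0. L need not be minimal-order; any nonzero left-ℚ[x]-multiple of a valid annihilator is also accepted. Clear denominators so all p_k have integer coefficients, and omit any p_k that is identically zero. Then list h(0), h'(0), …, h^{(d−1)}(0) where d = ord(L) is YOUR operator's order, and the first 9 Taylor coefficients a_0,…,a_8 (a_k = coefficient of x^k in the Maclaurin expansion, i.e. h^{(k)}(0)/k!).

L = (33 + 117·x + 117·x^2 + 90·x^3) + (-25 - 102·x - 303·x^2 - 378·x^3 - 225·x^4)·Dx + (-2 + 22·x + 90·x^2 - 38·x^3 - 198·x^4 - 90·x^5)·Dx^2  (order 2).
h: a_k = 3, 7/2, 23/8, 123/16, 875/128, 5797/256, 11315/1024, 158187/2048, -586445/32768, …
ICs: h(0) = 3, h′(0) = 7/2.

f: a_k = 1, 3/2, -9/8, 27/16, -405/128, 1701/256, -15309/1024, 72171/2048, -2814669/32768, …
g: a_k = 2, 2, 4, 6, 10, 16, 26, 42, 68, …
Weyl lclm of L_f,L_g ⇒ L₀ (ord ≤ 2).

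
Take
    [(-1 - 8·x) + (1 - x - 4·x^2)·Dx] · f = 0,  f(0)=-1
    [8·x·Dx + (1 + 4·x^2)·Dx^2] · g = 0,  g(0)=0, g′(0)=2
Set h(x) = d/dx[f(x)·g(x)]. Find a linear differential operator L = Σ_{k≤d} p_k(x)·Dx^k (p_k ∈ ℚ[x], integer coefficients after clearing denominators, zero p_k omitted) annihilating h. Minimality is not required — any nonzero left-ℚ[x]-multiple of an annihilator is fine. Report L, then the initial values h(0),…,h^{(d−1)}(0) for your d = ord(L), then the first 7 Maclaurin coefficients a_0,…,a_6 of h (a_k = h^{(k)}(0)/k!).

L = (14 + 408·x^2 + 384·x^3 + 2304·x^4) + (4 + 34·x + 48·x^2 + 280·x^3 + 384·x^4 + 1536·x^5)·Dx + (-1 - 11·x^2 + 16·x^3 + 20·x^4 + 64·x^5 + 192·x^6)·Dx^2  (order 2).
h: a_k = -2, -4, -22, -184/3, -766/3, -3372/5, -6266/3, …
ICs: h(0) = -2, h′(0) = -4.

f: a_k = -1, -1, -5, -9, -29, -65, -181, …
g: a_k = 0, 2, 0, -8/3, 0, 32/5, 0, …
L₀ := L_f ⊗_s L_g (sym. prod.), ord ≤ 2.
Differentiate: ansatz ord ≤ ord L₀ ⇒ L.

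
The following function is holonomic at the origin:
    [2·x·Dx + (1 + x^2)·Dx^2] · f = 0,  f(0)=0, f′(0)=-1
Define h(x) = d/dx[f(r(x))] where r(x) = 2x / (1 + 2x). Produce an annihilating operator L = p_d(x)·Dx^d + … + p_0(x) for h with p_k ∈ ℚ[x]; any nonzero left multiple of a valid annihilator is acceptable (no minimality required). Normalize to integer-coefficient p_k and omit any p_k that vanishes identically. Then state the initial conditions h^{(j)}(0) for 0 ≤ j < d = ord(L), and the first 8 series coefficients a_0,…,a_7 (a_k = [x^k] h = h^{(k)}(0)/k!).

f: a_k = 0, -1, 0, 1/3, 0, -1/5, 0, 1/7, …
Substitute x→r, Dx→(1/r')Dx; clear ⇒ L₀.
Differentiate: ansatz ord ≤ ord L₀ ⇒ L.
L = (4 + 16·x) + (1 + 4·x + 8·x^2)·Dx  (order 1).
h: a_k = -2, 8, -16, 0, 128, -512, 1024, 0, …
ICs: h(0) = -2.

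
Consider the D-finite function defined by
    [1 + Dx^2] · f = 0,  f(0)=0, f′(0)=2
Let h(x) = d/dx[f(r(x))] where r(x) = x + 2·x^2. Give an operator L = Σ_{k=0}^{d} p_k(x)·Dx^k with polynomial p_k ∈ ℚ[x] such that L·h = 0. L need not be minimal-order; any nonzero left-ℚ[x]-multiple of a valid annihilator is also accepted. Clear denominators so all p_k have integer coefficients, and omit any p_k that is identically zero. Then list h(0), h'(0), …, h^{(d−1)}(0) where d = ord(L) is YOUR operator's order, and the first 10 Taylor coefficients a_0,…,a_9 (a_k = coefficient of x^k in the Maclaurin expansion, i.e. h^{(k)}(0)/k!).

L = (49 + 16·x + 96·x^2 + 256·x^3 + 256·x^4) + (-12 - 48·x)·Dx + (1 + 8·x + 16·x^2)·Dx^2  (order 2).
h: a_k = 2, 8, -1, -8, -239/12, -15, 1679/360, 478/45, 235873/20160, 473/112, …
ICs: h(0) = 2, h′(0) = 8.

f: a_k = 0, 2, 0, -1/3, 0, 1/60, 0, -1/2520, 0, 1/181440, …
h₀=f(r): pull back L_f along r ⇒ L₀.
Differentiate: ansatz ord ≤ ord L₀ ⇒ L.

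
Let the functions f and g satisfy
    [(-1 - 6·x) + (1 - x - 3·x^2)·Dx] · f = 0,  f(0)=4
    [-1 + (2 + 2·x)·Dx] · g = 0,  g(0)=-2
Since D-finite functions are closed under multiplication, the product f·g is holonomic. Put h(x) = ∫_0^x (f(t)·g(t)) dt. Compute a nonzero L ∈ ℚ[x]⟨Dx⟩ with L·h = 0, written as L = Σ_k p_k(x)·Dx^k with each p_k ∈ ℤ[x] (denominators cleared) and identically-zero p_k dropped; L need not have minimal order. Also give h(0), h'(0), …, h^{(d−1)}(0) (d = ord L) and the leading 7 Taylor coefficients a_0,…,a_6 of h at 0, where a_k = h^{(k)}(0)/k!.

f: a_k = 4, 4, 16, 28, 76, 160, 388, …
g: a_k = -2, -1, 1/4, -1/8, 5/64, -7/128, 21/512, …
f·g: L₀ = L_f ⊗_s L_g, ord ≤ 1·1.
∫: right-multiply L₀ by Dx.
L = (3 + 13·x + 9·x^2)·Dx + (-2 + 8·x^2 + 6·x^3)·Dx^2  (order 2).
h: a_k = 0, -8, -6, -35/3, -143/8, -2819/80, -12509/192, …
ICs: h(0) = 0, h′(0) = -8.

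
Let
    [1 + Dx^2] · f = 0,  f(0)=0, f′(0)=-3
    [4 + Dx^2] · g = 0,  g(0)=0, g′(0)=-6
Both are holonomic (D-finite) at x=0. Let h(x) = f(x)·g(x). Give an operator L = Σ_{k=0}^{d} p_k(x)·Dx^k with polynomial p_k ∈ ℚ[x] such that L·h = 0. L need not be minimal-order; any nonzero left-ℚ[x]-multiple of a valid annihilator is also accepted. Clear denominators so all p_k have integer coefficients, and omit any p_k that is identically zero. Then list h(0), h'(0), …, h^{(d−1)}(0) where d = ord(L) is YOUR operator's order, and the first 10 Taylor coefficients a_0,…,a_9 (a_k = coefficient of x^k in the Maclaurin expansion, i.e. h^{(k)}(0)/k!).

L = 9 + 10·Dx^2 + Dx^4  (order 4).
h: a_k = 0, 0, 18, 0, -15, 0, 91/20, 0, -41/56, 0, …
ICs: h(0) = 0, h′(0) = 0, h′′(0) = 36, h′′′(0) = 0.

f: a_k = 0, -3, 0, 1/2, 0, -1/40, 0, 1/1680, 0, -1/120960, …
g: a_k = 0, -6, 0, 4, 0, -4/5, 0, 8/105, 0, -4/945, …
Sym-product of L_f,L_g gives L₀ (≤ ord 4).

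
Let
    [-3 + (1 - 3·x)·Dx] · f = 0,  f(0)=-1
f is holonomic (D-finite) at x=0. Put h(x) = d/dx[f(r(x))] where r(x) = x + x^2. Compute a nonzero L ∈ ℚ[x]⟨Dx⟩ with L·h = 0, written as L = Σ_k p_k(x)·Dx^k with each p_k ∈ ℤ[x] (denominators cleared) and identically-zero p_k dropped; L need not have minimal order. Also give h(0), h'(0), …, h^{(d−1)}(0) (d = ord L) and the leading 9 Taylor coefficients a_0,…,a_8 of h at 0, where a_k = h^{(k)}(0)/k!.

L = (8 + 18·x + 18·x^2) + (-1 + x + 9·x^2 + 6·x^3)·Dx  (order 1).
h: a_k = -3, -24, -135, -684, -3240, -14742, -65205, -282528, -1205037, …
ICs: h(0) = -3.

f: a_k = -1, -3, -9, -27, -81, -243, -729, -2187, -6561, …
f∘r: x↦r, Dx↦Dx/r' in L_f ⇒ L₀.
Differentiate: ansatz ord ≤ ord L₀ ⇒ L.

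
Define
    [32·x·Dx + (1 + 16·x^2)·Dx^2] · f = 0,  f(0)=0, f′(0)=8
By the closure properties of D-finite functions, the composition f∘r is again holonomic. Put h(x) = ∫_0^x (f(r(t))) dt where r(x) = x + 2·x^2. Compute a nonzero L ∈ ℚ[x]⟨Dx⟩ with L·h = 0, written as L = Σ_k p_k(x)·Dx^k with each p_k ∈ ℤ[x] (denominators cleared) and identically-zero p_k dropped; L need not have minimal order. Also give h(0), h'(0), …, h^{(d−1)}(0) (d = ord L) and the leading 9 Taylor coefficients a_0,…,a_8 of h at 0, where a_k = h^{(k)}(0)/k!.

f: a_k = 0, 8, 0, -128/3, 0, 2048/5, 0, -32768/7, 0, …
L₀ from L_f via x↦r, Dx↦r'^{-1}Dx.
∫: right-multiply L₀ by Dx.
L = (-4 + 32·x + 256·x^2 + 768·x^3 + 768·x^4)·Dx^2 + (1 + 4·x + 16·x^2 + 128·x^3 + 320·x^4 + 256·x^5)·Dx^3  (order 3).
h: a_k = 0, 0, 4, 16/3, -32/3, -256/5, -256/15, 11264/21, 10240/7, …
ICs: h(0) = 0, h′(0) = 0, h′′(0) = 8.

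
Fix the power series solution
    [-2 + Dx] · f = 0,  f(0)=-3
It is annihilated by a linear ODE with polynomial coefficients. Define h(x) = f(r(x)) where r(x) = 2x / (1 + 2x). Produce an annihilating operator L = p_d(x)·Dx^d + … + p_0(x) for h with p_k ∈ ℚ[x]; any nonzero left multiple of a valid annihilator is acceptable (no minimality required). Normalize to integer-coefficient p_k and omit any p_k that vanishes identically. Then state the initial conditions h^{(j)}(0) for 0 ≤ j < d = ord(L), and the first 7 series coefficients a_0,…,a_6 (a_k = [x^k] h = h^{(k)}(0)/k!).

f: a_k = -3, -6, -6, -4, -2, -4/5, -4/15, …
Substitute x→r, Dx→(1/r')Dx; clear ⇒ L₀.
L = -4 + (1 + 4·x + 4·x^2)·Dx  (order 1).
h: a_k = -3, -12, 0, 16, -32, 192/5, -256/15, …
ICs: h(0) = -3.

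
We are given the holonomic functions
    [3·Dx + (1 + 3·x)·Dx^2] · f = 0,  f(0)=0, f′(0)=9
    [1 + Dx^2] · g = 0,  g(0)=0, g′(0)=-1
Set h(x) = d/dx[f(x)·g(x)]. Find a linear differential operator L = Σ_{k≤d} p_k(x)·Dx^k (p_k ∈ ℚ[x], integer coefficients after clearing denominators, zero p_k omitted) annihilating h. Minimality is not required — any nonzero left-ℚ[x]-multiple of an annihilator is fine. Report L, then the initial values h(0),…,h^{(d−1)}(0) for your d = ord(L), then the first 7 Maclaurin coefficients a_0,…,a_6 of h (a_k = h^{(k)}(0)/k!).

f: a_k = 0, 9, -27/2, 27, -243/4, 729/5, -729/2, …
g: a_k = 0, -1, 0, 1/6, 0, -1/120, 0, …
Product ⇒ symmetric product L₀, ord ≤ 4.
h₀' ⇒ L via d/dx closure of L₀.
L = (-8897 - 1764·x - 7722·x^2 - 14364·x^3 - 7533·x^4 + 5832·x^5 + 2916·x^6) + (-3432 - 13248·x - 12420·x^2 - 8100·x^3 + 9720·x^4 + 5832·x^5)·Dx + (-9100 - 3204·x - 11070·x^2 - 17064·x^3 - 6318·x^4 + 11664·x^5 + 5832·x^6)·Dx^2 + (-3432 - 13248·x - 12420·x^2 - 8100·x^3 + 9720·x^4 + 5832·x^5)·Dx^3 + (-203 - 1440·x - 3348·x^2 - 2700·x^3 + 1215·x^4 + 5832·x^5 + 2916·x^6)·Dx^4  (order 4).
h: a_k = 0, -18, 81/2, -102, 585/2, -3393/4, 198513/80, …
ICs: h(0) = 0, h′(0) = -18, h′′(0) = 81, h′′′(0) = -612.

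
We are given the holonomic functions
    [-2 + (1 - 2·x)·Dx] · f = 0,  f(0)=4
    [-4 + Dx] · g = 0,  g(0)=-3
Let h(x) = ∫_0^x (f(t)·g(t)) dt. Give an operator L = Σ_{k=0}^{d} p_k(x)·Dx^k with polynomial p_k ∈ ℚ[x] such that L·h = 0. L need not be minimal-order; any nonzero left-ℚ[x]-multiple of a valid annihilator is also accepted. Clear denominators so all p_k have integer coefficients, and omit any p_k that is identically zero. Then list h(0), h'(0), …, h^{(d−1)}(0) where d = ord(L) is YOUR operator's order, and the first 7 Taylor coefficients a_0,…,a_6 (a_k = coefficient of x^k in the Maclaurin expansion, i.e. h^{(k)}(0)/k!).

f: a_k = 4, 8, 16, 32, 64, 128, 256, …
g: a_k = -3, -12, -24, -32, -32, -128/5, -256/15, …
f·g: L₀ = L_f ⊗_s L_g, ord ≤ 1·1.
∫: right-multiply L₀ by Dx.
L = (6 - 8·x)·Dx + (-1 + 2·x)·Dx^2  (order 2).
h: a_k = 0, -12, -36, -80, -152, -1344/5, -6976/15, …
ICs: h(0) = 0, h′(0) = -12.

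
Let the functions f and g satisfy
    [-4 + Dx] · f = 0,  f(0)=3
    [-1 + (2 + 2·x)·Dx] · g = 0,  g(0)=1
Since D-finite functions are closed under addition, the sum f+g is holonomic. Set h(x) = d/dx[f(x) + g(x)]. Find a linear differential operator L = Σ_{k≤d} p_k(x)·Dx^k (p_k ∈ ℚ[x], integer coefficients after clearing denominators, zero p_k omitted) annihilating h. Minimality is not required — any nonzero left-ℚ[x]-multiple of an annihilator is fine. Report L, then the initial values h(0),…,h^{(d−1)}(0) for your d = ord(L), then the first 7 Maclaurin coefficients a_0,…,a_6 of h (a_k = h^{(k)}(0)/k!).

f: a_k = 3, 12, 24, 32, 32, 128/5, 256/15, …
g: a_k = 1, 1/2, -1/8, 1/16, -5/128, 7/256, -21/1024, …
Weyl lclm of L_f,L_g ⇒ L₀ (ord ≤ 2).
Differentiate: ansatz ord ≤ ord L₀ ⇒ L.
L = (-44 - 32·x) + (-61 - 128·x - 64·x^2)·Dx + (18 + 34·x + 16·x^2)·Dx^2  (order 2).
h: a_k = 25/2, 191/4, 1539/16, 4091/32, 32803/256, 261829/2560, 2100617/30720, …
ICs: h(0) = 25/2, h′(0) = 191/4.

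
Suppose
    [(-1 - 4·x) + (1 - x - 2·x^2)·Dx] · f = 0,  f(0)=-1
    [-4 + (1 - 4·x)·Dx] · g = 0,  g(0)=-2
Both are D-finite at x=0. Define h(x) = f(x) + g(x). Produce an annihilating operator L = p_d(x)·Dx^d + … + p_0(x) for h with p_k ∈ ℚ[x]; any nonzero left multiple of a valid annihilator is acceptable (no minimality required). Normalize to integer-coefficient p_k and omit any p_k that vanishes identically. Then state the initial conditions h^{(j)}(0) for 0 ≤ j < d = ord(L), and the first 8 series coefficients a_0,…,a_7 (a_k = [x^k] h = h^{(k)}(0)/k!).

f: a_k = -1, -1, -3, -5, -11, -21, -43, -85, …
g: a_k = -2, -8, -32, -128, -512, -2048, -8192, -32768, …
L₀ := lclm(L_f,L_g); ord L₀ ≤ 1+1.
L = (-8 - 144·x + 96·x^2 - 128·x^3) + (26 - 28·x - 120·x^2 + 128·x^3 - 256·x^4)·Dx + (-3 + 19·x - 34·x^2 + 24·x^3 + 16·x^4 - 64·x^5)·Dx^2  (order 2).
h: a_k = -3, -9, -35, -133, -523, -2069, -8235, -32853, …
ICs: h(0) = -3, h′(0) = -9.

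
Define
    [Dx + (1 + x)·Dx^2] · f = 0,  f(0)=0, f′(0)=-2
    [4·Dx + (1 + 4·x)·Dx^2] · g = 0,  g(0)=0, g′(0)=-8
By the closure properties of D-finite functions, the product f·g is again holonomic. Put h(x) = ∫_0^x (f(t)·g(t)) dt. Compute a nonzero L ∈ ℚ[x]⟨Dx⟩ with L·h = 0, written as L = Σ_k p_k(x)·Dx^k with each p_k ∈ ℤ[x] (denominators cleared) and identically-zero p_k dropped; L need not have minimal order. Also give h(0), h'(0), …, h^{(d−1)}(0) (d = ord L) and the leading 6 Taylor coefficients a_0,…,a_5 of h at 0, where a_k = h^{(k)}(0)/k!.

f: a_k = 0, -2, 1, -2/3, 1/2, -2/5, …
g: a_k = 0, -8, 16, -128/3, 128, -2048/5, …
h₀=f·g: eliminate ⇒ L₀, order ≤ 2·2.
∫: right-multiply L₀ by Dx.
L = (136 + 320·x + 256·x^2)·Dx^2 + (290 + 1464·x + 2400·x^2 + 1280·x^3)·Dx^3 + (92 + 740·x + 1992·x^2 + 2240·x^3 + 896·x^4)·Dx^4 + (5 + 58·x + 245·x^2 + 464·x^3 + 400·x^4 + 128·x^5)·Dx^5  (order 5).
h: a_k = 0, 0, 0, 16/3, -10, 64/3, …
ICs: h(0) = 0, h′(0) = 0, h′′(0) = 0, h′′′(0) = 32, h′′′′(0) = -240.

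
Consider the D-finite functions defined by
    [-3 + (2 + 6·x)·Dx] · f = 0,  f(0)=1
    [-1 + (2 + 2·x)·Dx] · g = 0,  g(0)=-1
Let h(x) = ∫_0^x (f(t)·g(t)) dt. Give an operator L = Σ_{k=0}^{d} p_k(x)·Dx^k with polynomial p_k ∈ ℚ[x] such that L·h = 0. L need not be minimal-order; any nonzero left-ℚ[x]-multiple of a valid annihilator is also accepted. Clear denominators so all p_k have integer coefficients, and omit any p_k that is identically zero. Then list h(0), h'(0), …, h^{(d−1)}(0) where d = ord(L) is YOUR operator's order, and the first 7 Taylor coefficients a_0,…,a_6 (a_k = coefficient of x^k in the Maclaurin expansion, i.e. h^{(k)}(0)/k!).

f: a_k = 1, 3/2, -9/8, 27/16, -405/128, 1701/256, -15309/1024, …
g: a_k = -1, -1/2, 1/8, -1/16, 5/128, -7/256, 21/1024, …
Sym-product of L_f,L_g gives L₀ (≤ ord 1).
Integrate: L := L₀·Dx.
L = (-2 - 3·x)·Dx + (1 + 4·x + 3·x^2)·Dx^2  (order 2).
h: a_k = 0, -1, -1, 1/6, -1/4, 17/40, -19/24, …
ICs: h(0) = 0, h′(0) = -1.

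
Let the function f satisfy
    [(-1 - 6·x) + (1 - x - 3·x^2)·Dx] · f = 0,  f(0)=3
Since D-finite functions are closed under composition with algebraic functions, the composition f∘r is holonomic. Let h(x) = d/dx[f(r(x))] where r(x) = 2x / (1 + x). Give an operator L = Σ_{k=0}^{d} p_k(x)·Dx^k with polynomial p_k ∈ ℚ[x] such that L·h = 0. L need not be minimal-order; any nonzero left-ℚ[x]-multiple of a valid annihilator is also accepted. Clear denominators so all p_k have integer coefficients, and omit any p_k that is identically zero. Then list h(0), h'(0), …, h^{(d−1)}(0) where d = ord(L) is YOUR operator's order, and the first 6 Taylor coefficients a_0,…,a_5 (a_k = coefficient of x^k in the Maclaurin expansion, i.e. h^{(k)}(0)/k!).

L = (14 + 78·x + 546·x^2 + 338·x^3) + (-1 - 14·x + 182·x^3 + 169·x^4)·Dx  (order 1).
h: a_k = 6, 84, 234, 2184, 5070, 42588, …
ICs: h(0) = 6.

f: a_k = 3, 3, 12, 21, 57, 120, …
Change of var in L_f (x↦r) gives L₀.
h₀' ⇒ L via d/dx closure of L₀.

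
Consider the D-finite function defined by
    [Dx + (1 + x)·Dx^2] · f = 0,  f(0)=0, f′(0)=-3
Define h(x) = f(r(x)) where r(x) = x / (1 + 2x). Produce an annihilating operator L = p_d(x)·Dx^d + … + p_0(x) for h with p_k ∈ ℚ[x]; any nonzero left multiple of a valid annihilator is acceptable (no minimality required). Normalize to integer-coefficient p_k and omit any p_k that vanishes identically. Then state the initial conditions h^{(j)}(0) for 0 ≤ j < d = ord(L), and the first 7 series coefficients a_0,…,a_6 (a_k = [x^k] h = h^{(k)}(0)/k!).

f: a_k = 0, -3, 3/2, -1, 3/4, -3/5, 1/2, …
Change of var in L_f (x↦r) gives L₀.
L = (5 + 12·x)·Dx + (1 + 5·x + 6·x^2)·Dx^2  (order 2).
h: a_k = 0, -3, 15/2, -19, 195/4, -633/5, 665/2, …
ICs: h(0) = 0, h′(0) = -3.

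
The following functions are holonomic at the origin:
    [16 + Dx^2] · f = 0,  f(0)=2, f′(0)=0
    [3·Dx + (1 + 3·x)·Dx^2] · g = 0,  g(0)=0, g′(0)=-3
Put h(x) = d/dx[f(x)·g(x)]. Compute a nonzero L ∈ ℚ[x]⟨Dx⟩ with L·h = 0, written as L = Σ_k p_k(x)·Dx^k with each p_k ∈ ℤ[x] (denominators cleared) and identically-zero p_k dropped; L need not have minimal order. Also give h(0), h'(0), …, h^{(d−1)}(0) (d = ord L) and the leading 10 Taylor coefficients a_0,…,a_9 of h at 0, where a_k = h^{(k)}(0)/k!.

L = (-252256 - 1400832·x + 774144·x^2 + 36937728·x^3 + 133871616·x^4 + 191102976·x^5 + 95551488·x^6) + (-43296 + 45216·x + 2557440·x^2 + 11404800·x^3 + 19906560·x^4 + 11943936·x^5)·Dx + (-14630 - 16992·x + 831600·x^2 + 6110208·x^3 + 17853696·x^4 + 23887872·x^5 + 11943936·x^6)·Dx^2 + (-2706 + 2826·x + 159840·x^2 + 712800·x^3 + 1244160·x^4 + 746496·x^5)·Dx^3 + (71 + 4410·x + 48951·x^2 + 237600·x^3 + 592920·x^4 + 746496·x^5 + 373248·x^6)·Dx^4  (order 4).
h: a_k = -6, 18, 90, -126, -86, 90, -538/15, 3082/5, -100578/35, 74482/7, …
ICs: h(0) = -6, h′(0) = 18, h′′(0) = 180, h′′′(0) = -756.

f: a_k = 2, 0, -16, 0, 64/3, 0, -512/45, 0, 1024/315, 0, …
g: a_k = 0, -3, 9/2, -9, 81/4, -243/5, 243/2, -2187/7, 6561/8, -2187, …
Sym-product of L_f,L_g gives L₀ (≤ ord 4).
Derive L from L₀ (diff closure).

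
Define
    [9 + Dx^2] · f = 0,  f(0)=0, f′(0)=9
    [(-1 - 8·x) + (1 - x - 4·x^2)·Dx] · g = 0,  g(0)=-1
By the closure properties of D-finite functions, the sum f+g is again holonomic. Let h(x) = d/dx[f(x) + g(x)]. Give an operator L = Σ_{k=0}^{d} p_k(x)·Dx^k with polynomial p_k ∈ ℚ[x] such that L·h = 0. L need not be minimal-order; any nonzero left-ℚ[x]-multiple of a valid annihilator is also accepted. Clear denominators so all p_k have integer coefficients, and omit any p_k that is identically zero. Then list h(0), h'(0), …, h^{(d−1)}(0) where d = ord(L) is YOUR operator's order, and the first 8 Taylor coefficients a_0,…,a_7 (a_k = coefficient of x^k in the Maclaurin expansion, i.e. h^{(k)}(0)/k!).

L = (2358 + 13068·x + 57006·x^2 + 38520·x^3 + 83520·x^4 + 31104·x^5 + 41472·x^6) + (-189 - 1413·x + 1251·x^2 + 4203·x^3 + 5580·x^4 + 11952·x^5 + 12096·x^6 + 13824·x^7)·Dx + (262 + 1452·x + 6334·x^2 + 4280·x^3 + 9280·x^4 + 3456·x^5 + 4608·x^6)·Dx^2 + (-21 - 157·x + 139·x^2 + 467·x^3 + 620·x^4 + 1328·x^5 + 1344·x^6 + 1536·x^7)·Dx^3  (order 3).
h: a_k = 8, -10, -135/2, -116, -2357/8, -1086, -247689/80, -9320, …
ICs: h(0) = 8, h′(0) = -10, h′′(0) = -135.

f: a_k = 0, 9, 0, -27/2, 0, 243/40, 0, -729/560, …
g: a_k = -1, -1, -5, -9, -29, -65, -181, -441, …
Weyl lclm of L_f,L_g ⇒ L₀ (ord ≤ 3).
h₀' ⇒ L via d/dx closure of L₀.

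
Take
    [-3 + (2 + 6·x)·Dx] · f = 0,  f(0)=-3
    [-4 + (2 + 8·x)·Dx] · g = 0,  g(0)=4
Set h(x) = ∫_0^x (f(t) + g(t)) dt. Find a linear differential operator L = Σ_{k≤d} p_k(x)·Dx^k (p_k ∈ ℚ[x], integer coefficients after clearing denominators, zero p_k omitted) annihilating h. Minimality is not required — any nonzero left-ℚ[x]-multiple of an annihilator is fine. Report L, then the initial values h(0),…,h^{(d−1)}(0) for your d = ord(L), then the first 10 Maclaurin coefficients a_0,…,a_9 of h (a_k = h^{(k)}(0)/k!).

L = -6·Dx + (7 + 24·x)·Dx^2 + (2 + 14·x + 24·x^2)·Dx^3  (order 3).
h: a_k = 0, 1, 7/4, -37/24, 175/64, -781/128, 23569/1536, -42591/1024, 1946175/16384, -34671923/98304, …
ICs: h(0) = 0, h′(0) = 1, h′′(0) = 7/2.

f: a_k = -3, -9/2, 27/8, -81/16, 1215/128, -5103/256, 45927/1024, -216513/2048, 8444007/32768, -42220035/65536, …
g: a_k = 4, 8, -8, 16, -40, 112, -336, 1056, -3432, 11440, …
Weyl lclm of L_f,L_g ⇒ L₀ (ord ≤ 2).
h=∫₀ˣh₀: take L = L₀·Dx.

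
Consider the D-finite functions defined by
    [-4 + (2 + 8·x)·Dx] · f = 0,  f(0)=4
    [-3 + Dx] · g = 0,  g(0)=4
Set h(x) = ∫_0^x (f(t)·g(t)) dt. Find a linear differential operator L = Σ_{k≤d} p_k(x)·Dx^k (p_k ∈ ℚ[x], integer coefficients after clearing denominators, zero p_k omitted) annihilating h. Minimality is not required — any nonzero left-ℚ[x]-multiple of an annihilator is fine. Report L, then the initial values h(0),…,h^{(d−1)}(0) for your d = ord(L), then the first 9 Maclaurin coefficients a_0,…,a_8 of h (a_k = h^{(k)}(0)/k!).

f: a_k = 4, 8, -8, 16, -40, 112, -336, 1056, -3432, …
g: a_k = 4, 12, 18, 18, 27/2, 81/10, 81/20, 243/140, 729/1120, …
L₀ := L_f ⊗_s L_g (sym. prod.), ord ≤ 1.
h=∫h₀ ⇒ L = L₀·Dx.
L = (-5 - 12·x)·Dx + (1 + 4·x)·Dx^2  (order 2).
h: a_k = 0, 16, 40, 136/3, 46, 86/5, 631/15, -459/7, 58749/280, …
ICs: h(0) = 0, h′(0) = 16.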